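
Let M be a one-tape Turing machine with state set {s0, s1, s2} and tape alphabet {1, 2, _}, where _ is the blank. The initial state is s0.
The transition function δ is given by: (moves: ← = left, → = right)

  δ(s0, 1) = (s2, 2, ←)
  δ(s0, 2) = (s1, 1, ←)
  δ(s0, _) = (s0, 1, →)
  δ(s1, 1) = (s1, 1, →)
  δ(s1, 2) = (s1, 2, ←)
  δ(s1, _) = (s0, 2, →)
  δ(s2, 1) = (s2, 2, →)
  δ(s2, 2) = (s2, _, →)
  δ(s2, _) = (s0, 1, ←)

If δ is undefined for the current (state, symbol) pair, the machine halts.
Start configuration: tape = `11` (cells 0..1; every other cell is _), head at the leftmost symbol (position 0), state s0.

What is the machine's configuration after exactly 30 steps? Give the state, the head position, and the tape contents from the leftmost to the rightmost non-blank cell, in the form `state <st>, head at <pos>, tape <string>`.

state s0, head at 4, tape 2_____21

s0 | __[1]1____   read 1 → write 2, move ←, go to s2
s2 | _[_]21____   read _ → write 1, move ←, go to s0
s0 | [_]121____   read _ → write 1, move →, go to s0
s0 | 1[1]21____   read 1 → write 2, move ←, go to s2
s2 | [1]221____   read 1 → write 2, move →, go to s2
s2 | 2[2]21____   read 2 → write _, move →, go to s2
s2 | 2_[2]1____   read 2 → write _, move →, go to s2
s2 | 2__[1]____   read 1 → write 2, move →, go to s2
s2 | 2__2[_]___   read _ → write 1, move ←, go to s0
s0 | 2__[2]1___   read 2 → write 1, move ←, go to s1
s1 | 2_[_]11___   read _ → write 2, move →, go to s0
s0 | 2_2[1]1___   read 1 → write 2, move ←, go to s2
s2 | 2_[2]21___   read 2 → write _, move →, go to s2
s2 | 2__[2]1___   read 2 → write _, move →, go to s2
s2 | 2___[1]___   read 1 → write 2, move →, go to s2
s2 | 2___2[_]__   read _ → write 1, move ←, go to s0
s0 | 2___[2]1__   read 2 → write 1, move ←, go to s1
s1 | 2__[_]11__   read _ → write 2, move →, go to s0
s0 | 2__2[1]1__   read 1 → write 2, move ←, go to s2
s2 | 2__[2]21__   read 2 → write _, move →, go to s2
s2 | 2___[2]1__   read 2 → write _, move →, go to s2
s2 | 2____[1]__   read 1 → write 2, move →, go to s2
s2 | 2____2[_]_   read _ → write 1, move ←, go to s0
s0 | 2____[2]1_   read 2 → write 1, move ←, go to s1
s1 | 2___[_]11_   read _ → write 2, move →, go to s0
s0 | 2___2[1]1_   read 1 → write 2, move ←, go to s2
s2 | 2___[2]21_   read 2 → write _, move →, go to s2
s2 | 2____[2]1_   read 2 → write _, move →, go to s2
s2 | 2_____[1]_   read 1 → write 2, move →, go to s2
s2 | 2_____2[_]   read _ → write 1, move ←, go to s0
s0 | 2_____[2]1
After 30 steps: state s0, head at 4, tape 2_____21.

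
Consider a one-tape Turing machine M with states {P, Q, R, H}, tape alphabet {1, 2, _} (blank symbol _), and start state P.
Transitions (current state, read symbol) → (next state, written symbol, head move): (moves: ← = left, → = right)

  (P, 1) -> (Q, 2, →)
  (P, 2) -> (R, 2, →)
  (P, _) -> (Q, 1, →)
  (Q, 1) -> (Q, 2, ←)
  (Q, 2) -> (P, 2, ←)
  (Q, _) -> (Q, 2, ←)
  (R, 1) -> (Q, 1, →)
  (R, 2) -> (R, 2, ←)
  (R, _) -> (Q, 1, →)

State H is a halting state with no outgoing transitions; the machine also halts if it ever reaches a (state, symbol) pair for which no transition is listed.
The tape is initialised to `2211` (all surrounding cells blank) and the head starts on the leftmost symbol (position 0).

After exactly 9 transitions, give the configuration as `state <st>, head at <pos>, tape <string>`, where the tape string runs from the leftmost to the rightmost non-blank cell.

state R, head at -1, tape 22211

P | _[2]211   read 2 → write 2, move →, go to R
R | _2[2]11   read 2 → write 2, move ←, go to R
R | _[2]211   read 2 → write 2, move ←, go to R
R | [_]2211   read _ → write 1, move →, go to Q
Q | 1[2]211   read 2 → write 2, move ←, go to P
P | [1]2211   read 1 → write 2, move →, go to Q
Q | 2[2]211   read 2 → write 2, move ←, go to P
P | [2]2211   read 2 → write 2, move →, go to R
R | 2[2]211   read 2 → write 2, move ←, go to R
R | [2]2211
After 9 steps: state R, head at -1, tape 22211.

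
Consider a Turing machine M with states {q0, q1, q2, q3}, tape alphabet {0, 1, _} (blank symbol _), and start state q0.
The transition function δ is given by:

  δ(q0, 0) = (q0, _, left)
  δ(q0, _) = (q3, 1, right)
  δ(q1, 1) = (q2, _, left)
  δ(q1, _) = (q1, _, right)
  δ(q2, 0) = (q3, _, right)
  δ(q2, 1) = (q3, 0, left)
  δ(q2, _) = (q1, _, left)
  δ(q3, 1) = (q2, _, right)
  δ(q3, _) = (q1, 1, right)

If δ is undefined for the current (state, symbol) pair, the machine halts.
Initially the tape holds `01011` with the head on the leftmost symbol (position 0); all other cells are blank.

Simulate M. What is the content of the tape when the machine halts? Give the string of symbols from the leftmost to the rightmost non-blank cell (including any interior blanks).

state=q0 head=0 tape=_[0]1011   (q0,0)→(q0,_,left)
state=q0 head=-1 tape=[_]_1011   (q0,_)→(q3,1,right)
state=q3 head=0 tape=1[_]1011   (q3,_)→(q1,1,right)
state=q1 head=1 tape=11[1]011   (q1,1)→(q2,_,left)
state=q2 head=0 tape=1[1]_011   (q2,1)→(q3,0,left)
state=q3 head=-1 tape=[1]0_011   (q3,1)→(q2,_,right)
state=q2 head=0 tape=_[0]_011   (q2,0)→(q3,_,right)
state=q3 head=1 tape=__[_]011   (q3,_)→(q1,1,right)
state=q1 head=2 tape=__1[0]11
The non-blank tape span at halt is 1011.

1011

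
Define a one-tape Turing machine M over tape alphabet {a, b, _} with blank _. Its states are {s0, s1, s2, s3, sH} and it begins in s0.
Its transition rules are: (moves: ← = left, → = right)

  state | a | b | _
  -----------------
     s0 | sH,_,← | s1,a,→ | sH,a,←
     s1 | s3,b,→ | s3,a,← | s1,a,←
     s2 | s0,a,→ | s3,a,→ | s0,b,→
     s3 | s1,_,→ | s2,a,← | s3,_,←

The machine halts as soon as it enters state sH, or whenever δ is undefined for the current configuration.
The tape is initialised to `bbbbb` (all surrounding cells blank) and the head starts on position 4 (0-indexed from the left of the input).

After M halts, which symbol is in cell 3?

state=s0 head=4 tape=bbbb[b]___   (s0,b)→(s1,a,→)
state=s1 head=5 tape=bbbba[_]__   (s1,_)→(s1,a,←)
state=s1 head=4 tape=bbbb[a]a__   (s1,a)→(s3,b,→)
state=s3 head=5 tape=bbbbb[a]__   (s3,a)→(s1,_,→)
state=s1 head=6 tape=bbbbb_[_]_   (s1,_)→(s1,a,←)
state=s1 head=5 tape=bbbbb[_]a_   (s1,_)→(s1,a,←)
state=s1 head=4 tape=bbbb[b]aa_   (s1,b)→(s3,a,←)
state=s3 head=3 tape=bbb[b]aaa_   (s3,b)→(s2,a,←)
state=s2 head=2 tape=bb[b]aaaa_   (s2,b)→(s3,a,→)
state=s3 head=3 tape=bba[a]aaa_   (s3,a)→(s1,_,→)
state=s1 head=4 tape=bba_[a]aa_   (s1,a)→(s3,b,→)
state=s3 head=5 tape=bba_b[a]a_   (s3,a)→(s1,_,→)
state=s1 head=6 tape=bba_b_[a]_   (s1,a)→(s3,b,→)
state=s3 head=7 tape=bba_b_b[_]   (s3,_)→(s3,_,←)
state=s3 head=6 tape=bba_b_[b]_   (s3,b)→(s2,a,←)
state=s2 head=5 tape=bba_b[_]a_   (s2,_)→(s0,b,→)
state=s0 head=6 tape=bba_bb[a]_   (s0,a)→(sH,_,←)
state=sH head=5 tape=bba_b[b]__
Cell 3 holds _ when M halts.

_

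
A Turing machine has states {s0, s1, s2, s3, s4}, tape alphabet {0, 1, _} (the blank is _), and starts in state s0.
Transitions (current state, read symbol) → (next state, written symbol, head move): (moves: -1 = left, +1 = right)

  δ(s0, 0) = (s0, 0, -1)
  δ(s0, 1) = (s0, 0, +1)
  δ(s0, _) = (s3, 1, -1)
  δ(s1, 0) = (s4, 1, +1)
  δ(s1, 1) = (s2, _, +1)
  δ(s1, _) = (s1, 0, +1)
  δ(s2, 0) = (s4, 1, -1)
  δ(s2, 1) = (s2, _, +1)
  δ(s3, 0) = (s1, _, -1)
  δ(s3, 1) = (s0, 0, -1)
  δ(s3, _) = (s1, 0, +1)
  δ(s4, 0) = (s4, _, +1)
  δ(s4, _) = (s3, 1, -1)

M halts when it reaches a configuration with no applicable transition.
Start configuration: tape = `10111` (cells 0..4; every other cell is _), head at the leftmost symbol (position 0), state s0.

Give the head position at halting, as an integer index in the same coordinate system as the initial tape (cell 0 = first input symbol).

state=s0 head=0 tape=___[1]0111_   (s0,1)→(s0,0,+1)
state=s0 head=1 tape=___0[0]111_   (s0,0)→(s0,0,-1)
state=s0 head=0 tape=___[0]0111_   (s0,0)→(s0,0,-1)
state=s0 head=-1 tape=__[_]00111_   (s0,_)→(s3,1,-1)
state=s3 head=-2 tape=_[_]100111_   (s3,_)→(s1,0,+1)
state=s1 head=-1 tape=_0[1]00111_   (s1,1)→(s2,_,+1)
state=s2 head=0 tape=_0_[0]0111_   (s2,0)→(s4,1,-1)
state=s4 head=-1 tape=_0[_]10111_   (s4,_)→(s3,1,-1)
state=s3 head=-2 tape=_[0]110111_   (s3,0)→(s1,_,-1)
state=s1 head=-3 tape=[_]_110111_   (s1,_)→(s1,0,+1)
state=s1 head=-2 tape=0[_]110111_   (s1,_)→(s1,0,+1)
state=s1 head=-1 tape=00[1]10111_   (s1,1)→(s2,_,+1)
state=s2 head=0 tape=00_[1]0111_   (s2,1)→(s2,_,+1)
state=s2 head=1 tape=00__[0]111_   (s2,0)→(s4,1,-1)
state=s4 head=0 tape=00_[_]1111_   (s4,_)→(s3,1,-1)
state=s3 head=-1 tape=00[_]11111_   (s3,_)→(s1,0,+1)
state=s1 head=0 tape=000[1]1111_   (s1,1)→(s2,_,+1)
state=s2 head=1 tape=000_[1]111_   (s2,1)→(s2,_,+1)
state=s2 head=2 tape=000__[1]11_   (s2,1)→(s2,_,+1)
state=s2 head=3 tape=000___[1]1_   (s2,1)→(s2,_,+1)
state=s2 head=4 tape=000____[1]_   (s2,1)→(s2,_,+1)
state=s2 head=5 tape=000_____[_]
At halt the head is at cell 5.

5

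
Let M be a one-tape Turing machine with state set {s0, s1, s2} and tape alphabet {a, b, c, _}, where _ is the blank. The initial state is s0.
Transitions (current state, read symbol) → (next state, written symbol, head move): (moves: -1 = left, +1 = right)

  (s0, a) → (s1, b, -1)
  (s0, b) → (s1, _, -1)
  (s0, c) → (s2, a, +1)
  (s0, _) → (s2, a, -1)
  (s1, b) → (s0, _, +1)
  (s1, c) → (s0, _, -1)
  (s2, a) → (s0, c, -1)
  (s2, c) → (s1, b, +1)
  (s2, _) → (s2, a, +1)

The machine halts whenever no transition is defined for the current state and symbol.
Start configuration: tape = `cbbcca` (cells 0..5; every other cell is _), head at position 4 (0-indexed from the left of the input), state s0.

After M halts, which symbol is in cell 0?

state=s0 head=4 tape=___cbbc[c]a   (s0,c)→(s2,a,+1)
state=s2 head=5 tape=___cbbca[a]   (s2,a)→(s0,c,-1)
state=s0 head=4 tape=___cbbc[a]c   (s0,a)→(s1,b,-1)
state=s1 head=3 tape=___cbb[c]bc   (s1,c)→(s0,_,-1)
state=s0 head=2 tape=___cb[b]_bc   (s0,b)→(s1,_,-1)
state=s1 head=1 tape=___c[b]__bc   (s1,b)→(s0,_,+1)
state=s0 head=2 tape=___c_[_]_bc   (s0,_)→(s2,a,-1)
state=s2 head=1 tape=___c[_]a_bc   (s2,_)→(s2,a,+1)
state=s2 head=2 tape=___ca[a]_bc   (s2,a)→(s0,c,-1)
state=s0 head=1 tape=___c[a]c_bc   (s0,a)→(s1,b,-1)
state=s1 head=0 tape=___[c]bc_bc   (s1,c)→(s0,_,-1)
state=s0 head=-1 tape=__[_]_bc_bc   (s0,_)→(s2,a,-1)
state=s2 head=-2 tape=_[_]a_bc_bc   (s2,_)→(s2,a,+1)
state=s2 head=-1 tape=_a[a]_bc_bc   (s2,a)→(s0,c,-1)
state=s0 head=-2 tape=_[a]c_bc_bc   (s0,a)→(s1,b,-1)
state=s1 head=-3 tape=[_]bc_bc_bc
Cell 0 holds _ when M halts.

_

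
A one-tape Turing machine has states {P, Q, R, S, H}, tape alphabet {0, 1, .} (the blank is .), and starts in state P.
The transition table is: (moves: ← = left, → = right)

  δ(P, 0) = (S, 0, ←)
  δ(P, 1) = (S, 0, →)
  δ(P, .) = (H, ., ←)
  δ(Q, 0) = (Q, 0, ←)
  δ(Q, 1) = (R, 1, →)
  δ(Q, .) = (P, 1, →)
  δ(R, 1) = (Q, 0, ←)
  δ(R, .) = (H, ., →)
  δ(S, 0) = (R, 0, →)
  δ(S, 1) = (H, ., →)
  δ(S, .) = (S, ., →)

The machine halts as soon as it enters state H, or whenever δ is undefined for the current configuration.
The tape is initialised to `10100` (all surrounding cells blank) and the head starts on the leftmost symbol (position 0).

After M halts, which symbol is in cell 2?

P | .[1]0100   read 1 → write 0, move →, go to S
S | .0[0]100   read 0 → write 0, move →, go to R
R | .00[1]00   read 1 → write 0, move ←, go to Q
Q | .0[0]000   read 0 → write 0, move ←, go to Q
Q | .[0]0000   read 0 → write 0, move ←, go to Q
Q | [.]00000   read . → write 1, move →, go to P
P | 1[0]0000   read 0 → write 0, move ←, go to S
S | [1]00000   read 1 → write ., move →, go to H
H | .[0]0000
Cell 2 holds 0 when M halts.

0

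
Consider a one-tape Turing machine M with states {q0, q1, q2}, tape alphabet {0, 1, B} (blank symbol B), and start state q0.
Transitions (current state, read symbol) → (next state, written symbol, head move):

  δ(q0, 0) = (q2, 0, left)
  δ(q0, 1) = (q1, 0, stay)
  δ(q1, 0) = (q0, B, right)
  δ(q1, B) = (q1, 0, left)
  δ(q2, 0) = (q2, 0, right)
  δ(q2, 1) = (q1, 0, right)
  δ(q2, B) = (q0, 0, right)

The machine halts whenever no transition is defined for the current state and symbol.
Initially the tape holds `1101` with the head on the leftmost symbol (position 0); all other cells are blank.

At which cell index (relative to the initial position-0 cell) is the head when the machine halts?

6

state=q0 head=0 tape=[1]101BBB   (q0,1)→(q1,0,stay)
state=q1 head=0 tape=[0]101BBB   (q1,0)→(q0,B,right)
state=q0 head=1 tape=B[1]01BBB   (q0,1)→(q1,0,stay)
state=q1 head=1 tape=B[0]01BBB   (q1,0)→(q0,B,right)
state=q0 head=2 tape=BB[0]1BBB   (q0,0)→(q2,0,left)
state=q2 head=1 tape=B[B]01BBB   (q2,B)→(q0,0,right)
state=q0 head=2 tape=B0[0]1BBB   (q0,0)→(q2,0,left)
state=q2 head=1 tape=B[0]01BBB   (q2,0)→(q2,0,right)
state=q2 head=2 tape=B0[0]1BBB   (q2,0)→(q2,0,right)
state=q2 head=3 tape=B00[1]BBB   (q2,1)→(q1,0,right)
state=q1 head=4 tape=B000[B]BB   (q1,B)→(q1,0,left)
state=q1 head=3 tape=B00[0]0BB   (q1,0)→(q0,B,right)
state=q0 head=4 tape=B00B[0]BB   (q0,0)→(q2,0,left)
state=q2 head=3 tape=B00[B]0BB   (q2,B)→(q0,0,right)
state=q0 head=4 tape=B000[0]BB   (q0,0)→(q2,0,left)
state=q2 head=3 tape=B00[0]0BB   (q2,0)→(q2,0,right)
state=q2 head=4 tape=B000[0]BB   (q2,0)→(q2,0,right)
state=q2 head=5 tape=B0000[B]B   (q2,B)→(q0,0,right)
state=q0 head=6 tape=B00000[B]
At halt the head is at cell 6.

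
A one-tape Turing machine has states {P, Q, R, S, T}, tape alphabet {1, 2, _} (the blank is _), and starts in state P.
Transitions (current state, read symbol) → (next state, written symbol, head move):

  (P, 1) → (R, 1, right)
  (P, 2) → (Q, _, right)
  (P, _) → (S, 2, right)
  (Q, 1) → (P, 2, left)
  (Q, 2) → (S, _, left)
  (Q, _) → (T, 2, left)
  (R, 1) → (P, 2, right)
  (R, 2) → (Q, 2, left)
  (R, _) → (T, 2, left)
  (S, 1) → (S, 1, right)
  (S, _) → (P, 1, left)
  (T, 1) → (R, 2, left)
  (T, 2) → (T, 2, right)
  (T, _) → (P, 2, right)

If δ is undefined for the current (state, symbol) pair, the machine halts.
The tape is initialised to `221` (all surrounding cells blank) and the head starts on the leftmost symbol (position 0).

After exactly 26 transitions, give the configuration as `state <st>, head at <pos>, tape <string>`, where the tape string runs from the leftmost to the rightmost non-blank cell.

state=P head=0 tape=__[2]21_   (P,2)→(Q,_,right)
state=Q head=1 tape=___[2]1_   (Q,2)→(S,_,left)
state=S head=0 tape=__[_]_1_   (S,_)→(P,1,left)
state=P head=-1 tape=_[_]1_1_   (P,_)→(S,2,right)
state=S head=0 tape=_2[1]_1_   (S,1)→(S,1,right)
state=S head=1 tape=_21[_]1_   (S,_)→(P,1,left)
state=P head=0 tape=_2[1]11_   (P,1)→(R,1,right)
state=R head=1 tape=_21[1]1_   (R,1)→(P,2,right)
state=P head=2 tape=_212[1]_   (P,1)→(R,1,right)
state=R head=3 tape=_2121[_]   (R,_)→(T,2,left)
state=T head=2 tape=_212[1]2   (T,1)→(R,2,left)
state=R head=1 tape=_21[2]22   (R,2)→(Q,2,left)
state=Q head=0 tape=_2[1]222   (Q,1)→(P,2,left)
state=P head=-1 tape=_[2]2222   (P,2)→(Q,_,right)
state=Q head=0 tape=__[2]222   (Q,2)→(S,_,left)
state=S head=-1 tape=_[_]_222   (S,_)→(P,1,left)
state=P head=-2 tape=[_]1_222   (P,_)→(S,2,right)
state=S head=-1 tape=2[1]_222   (S,1)→(S,1,right)
state=S head=0 tape=21[_]222   (S,_)→(P,1,left)
state=P head=-1 tape=2[1]1222   (P,1)→(R,1,right)
state=R head=0 tape=21[1]222   (R,1)→(P,2,right)
state=P head=1 tape=212[2]22   (P,2)→(Q,_,right)
state=Q head=2 tape=212_[2]2   (Q,2)→(S,_,left)
state=S head=1 tape=212[_]_2   (S,_)→(P,1,left)
state=P head=0 tape=21[2]1_2   (P,2)→(Q,_,right)
state=Q head=1 tape=21_[1]_2   (Q,1)→(P,2,left)
state=P head=0 tape=21[_]2_2
After 26 steps: state P, head at 0, tape 21_2_2.

state P, head at 0, tape 21_2_2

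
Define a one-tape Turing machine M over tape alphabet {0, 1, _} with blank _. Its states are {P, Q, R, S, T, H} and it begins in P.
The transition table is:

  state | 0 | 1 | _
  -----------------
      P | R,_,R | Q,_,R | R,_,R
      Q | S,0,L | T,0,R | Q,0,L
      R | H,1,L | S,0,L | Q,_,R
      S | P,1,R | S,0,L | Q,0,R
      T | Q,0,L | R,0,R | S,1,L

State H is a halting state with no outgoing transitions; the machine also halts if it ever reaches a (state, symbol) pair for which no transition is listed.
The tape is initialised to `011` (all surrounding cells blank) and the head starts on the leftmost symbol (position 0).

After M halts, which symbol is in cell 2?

state=P head=0 tape=_[0]11__   (P,0)→(R,_,R)
state=R head=1 tape=__[1]1__   (R,1)→(S,0,L)
state=S head=0 tape=_[_]01__   (S,_)→(Q,0,R)
state=Q head=1 tape=_0[0]1__   (Q,0)→(S,0,L)
state=S head=0 tape=_[0]01__   (S,0)→(P,1,R)
state=P head=1 tape=_1[0]1__   (P,0)→(R,_,R)
state=R head=2 tape=_1_[1]__   (R,1)→(S,0,L)
state=S head=1 tape=_1[_]0__   (S,_)→(Q,0,R)
state=Q head=2 tape=_10[0]__   (Q,0)→(S,0,L)
state=S head=1 tape=_1[0]0__   (S,0)→(P,1,R)
state=P head=2 tape=_11[0]__   (P,0)→(R,_,R)
state=R head=3 tape=_11_[_]_   (R,_)→(Q,_,R)
state=Q head=4 tape=_11__[_]   (Q,_)→(Q,0,L)
state=Q head=3 tape=_11_[_]0   (Q,_)→(Q,0,L)
state=Q head=2 tape=_11[_]00   (Q,_)→(Q,0,L)
state=Q head=1 tape=_1[1]000   (Q,1)→(T,0,R)
state=T head=2 tape=_10[0]00   (T,0)→(Q,0,L)
state=Q head=1 tape=_1[0]000   (Q,0)→(S,0,L)
state=S head=0 tape=_[1]0000   (S,1)→(S,0,L)
state=S head=-1 tape=[_]00000   (S,_)→(Q,0,R)
state=Q head=0 tape=0[0]0000   (Q,0)→(S,0,L)
state=S head=-1 tape=[0]00000   (S,0)→(P,1,R)
state=P head=0 tape=1[0]0000   (P,0)→(R,_,R)
state=R head=1 tape=1_[0]000   (R,0)→(H,1,L)
state=H head=0 tape=1[_]1000
Cell 2 holds 0 when M halts.

0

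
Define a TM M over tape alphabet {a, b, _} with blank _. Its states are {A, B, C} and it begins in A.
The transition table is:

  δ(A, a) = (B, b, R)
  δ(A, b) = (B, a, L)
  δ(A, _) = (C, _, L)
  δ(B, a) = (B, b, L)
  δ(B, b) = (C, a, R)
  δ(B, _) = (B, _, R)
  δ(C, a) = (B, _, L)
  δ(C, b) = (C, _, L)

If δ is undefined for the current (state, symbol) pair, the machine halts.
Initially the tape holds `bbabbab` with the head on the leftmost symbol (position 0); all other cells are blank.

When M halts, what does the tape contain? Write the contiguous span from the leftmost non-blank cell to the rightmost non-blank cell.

a_b

A | _[b]babbab   read b → write a, move L, go to B
B | [_]ababbab   read _ → write _, move R, go to B
B | _[a]babbab   read a → write b, move L, go to B
B | [_]bbabbab   read _ → write _, move R, go to B
B | _[b]babbab   read b → write a, move R, go to C
C | _a[b]abbab   read b → write _, move L, go to C
C | _[a]_abbab   read a → write _, move L, go to B
B | [_]__abbab   read _ → write _, move R, go to B
B | _[_]_abbab   read _ → write _, move R, go to B
B | __[_]abbab   read _ → write _, move R, go to B
B | ___[a]bbab   read a → write b, move L, go to B
B | __[_]bbbab   read _ → write _, move R, go to B
B | ___[b]bbab   read b → write a, move R, go to C
C | ___a[b]bab   read b → write _, move L, go to C
C | ___[a]_bab   read a → write _, move L, go to B
B | __[_]__bab   read _ → write _, move R, go to B
B | ___[_]_bab   read _ → write _, move R, go to B
B | ____[_]bab   read _ → write _, move R, go to B
B | _____[b]ab   read b → write a, move R, go to C
C | _____a[a]b   read a → write _, move L, go to B
B | _____[a]_b   read a → write b, move L, go to B
B | ____[_]b_b   read _ → write _, move R, go to B
B | _____[b]_b   read b → write a, move R, go to C
C | _____a[_]b
The non-blank tape span at halt is a_b.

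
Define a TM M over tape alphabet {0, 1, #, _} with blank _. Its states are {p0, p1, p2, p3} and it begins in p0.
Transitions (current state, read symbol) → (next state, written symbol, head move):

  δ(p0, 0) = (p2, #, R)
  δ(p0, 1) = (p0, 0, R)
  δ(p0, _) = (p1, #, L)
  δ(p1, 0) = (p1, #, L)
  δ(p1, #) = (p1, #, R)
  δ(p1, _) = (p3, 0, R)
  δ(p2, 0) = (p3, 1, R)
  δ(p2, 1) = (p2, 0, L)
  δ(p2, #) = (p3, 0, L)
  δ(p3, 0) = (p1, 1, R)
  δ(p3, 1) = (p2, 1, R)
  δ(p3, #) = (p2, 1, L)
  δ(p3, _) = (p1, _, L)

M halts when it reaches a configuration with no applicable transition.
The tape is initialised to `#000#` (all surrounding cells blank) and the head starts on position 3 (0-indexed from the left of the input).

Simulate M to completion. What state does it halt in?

p1

p0 | #00[0]#_   read 0 → write #, move R, go to p2
p2 | #00#[#]_   read # → write 0, move L, go to p3
p3 | #00[#]0_   read # → write 1, move L, go to p2
p2 | #0[0]10_   read 0 → write 1, move R, go to p3
p3 | #01[1]0_   read 1 → write 1, move R, go to p2
p2 | #011[0]_   read 0 → write 1, move R, go to p3
p3 | #0111[_]   read _ → write _, move L, go to p1
p1 | #011[1]_
No transition is defined for (p1, 1); M halts in state p1.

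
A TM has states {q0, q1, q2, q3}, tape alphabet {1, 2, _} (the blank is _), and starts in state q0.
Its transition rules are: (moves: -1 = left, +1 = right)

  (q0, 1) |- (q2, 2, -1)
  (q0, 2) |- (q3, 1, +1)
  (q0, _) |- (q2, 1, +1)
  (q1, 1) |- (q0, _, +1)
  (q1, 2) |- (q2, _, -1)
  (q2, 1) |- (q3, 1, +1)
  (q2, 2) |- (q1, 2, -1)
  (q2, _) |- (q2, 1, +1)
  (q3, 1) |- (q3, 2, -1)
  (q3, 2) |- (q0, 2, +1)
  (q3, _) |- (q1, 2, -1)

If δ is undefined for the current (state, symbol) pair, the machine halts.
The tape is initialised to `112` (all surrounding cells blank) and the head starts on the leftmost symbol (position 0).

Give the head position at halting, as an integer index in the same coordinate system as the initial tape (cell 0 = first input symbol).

state=q0 head=0 tape=__[1]12   (q0,1)→(q2,2,-1)
state=q2 head=-1 tape=_[_]212   (q2,_)→(q2,1,+1)
state=q2 head=0 tape=_1[2]12   (q2,2)→(q1,2,-1)
state=q1 head=-1 tape=_[1]212   (q1,1)→(q0,_,+1)
state=q0 head=0 tape=__[2]12   (q0,2)→(q3,1,+1)
state=q3 head=1 tape=__1[1]2   (q3,1)→(q3,2,-1)
state=q3 head=0 tape=__[1]22   (q3,1)→(q3,2,-1)
state=q3 head=-1 tape=_[_]222   (q3,_)→(q1,2,-1)
state=q1 head=-2 tape=[_]2222
At halt the head is at cell -2.

-2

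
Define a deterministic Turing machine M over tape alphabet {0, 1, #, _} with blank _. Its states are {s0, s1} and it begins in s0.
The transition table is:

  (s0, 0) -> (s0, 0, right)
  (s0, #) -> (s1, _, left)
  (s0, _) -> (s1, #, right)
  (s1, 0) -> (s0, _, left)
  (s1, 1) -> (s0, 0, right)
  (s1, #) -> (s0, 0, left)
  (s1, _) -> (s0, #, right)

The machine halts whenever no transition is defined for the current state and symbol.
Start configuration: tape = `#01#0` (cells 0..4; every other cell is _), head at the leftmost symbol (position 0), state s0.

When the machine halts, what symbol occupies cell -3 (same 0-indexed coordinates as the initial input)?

#

state=s0 head=0 tape=___[#]01#0   (s0,#)→(s1,_,left)
state=s1 head=-1 tape=__[_]_01#0   (s1,_)→(s0,#,right)
state=s0 head=0 tape=__#[_]01#0   (s0,_)→(s1,#,right)
state=s1 head=1 tape=__##[0]1#0   (s1,0)→(s0,_,left)
state=s0 head=0 tape=__#[#]_1#0   (s0,#)→(s1,_,left)
state=s1 head=-1 tape=__[#]__1#0   (s1,#)→(s0,0,left)
state=s0 head=-2 tape=_[_]0__1#0   (s0,_)→(s1,#,right)
state=s1 head=-1 tape=_#[0]__1#0   (s1,0)→(s0,_,left)
state=s0 head=-2 tape=_[#]___1#0   (s0,#)→(s1,_,left)
state=s1 head=-3 tape=[_]____1#0   (s1,_)→(s0,#,right)
state=s0 head=-2 tape=#[_]___1#0   (s0,_)→(s1,#,right)
state=s1 head=-1 tape=##[_]__1#0   (s1,_)→(s0,#,right)
state=s0 head=0 tape=###[_]_1#0   (s0,_)→(s1,#,right)
state=s1 head=1 tape=####[_]1#0   (s1,_)→(s0,#,right)
state=s0 head=2 tape=#####[1]#0
Cell -3 holds # when M halts.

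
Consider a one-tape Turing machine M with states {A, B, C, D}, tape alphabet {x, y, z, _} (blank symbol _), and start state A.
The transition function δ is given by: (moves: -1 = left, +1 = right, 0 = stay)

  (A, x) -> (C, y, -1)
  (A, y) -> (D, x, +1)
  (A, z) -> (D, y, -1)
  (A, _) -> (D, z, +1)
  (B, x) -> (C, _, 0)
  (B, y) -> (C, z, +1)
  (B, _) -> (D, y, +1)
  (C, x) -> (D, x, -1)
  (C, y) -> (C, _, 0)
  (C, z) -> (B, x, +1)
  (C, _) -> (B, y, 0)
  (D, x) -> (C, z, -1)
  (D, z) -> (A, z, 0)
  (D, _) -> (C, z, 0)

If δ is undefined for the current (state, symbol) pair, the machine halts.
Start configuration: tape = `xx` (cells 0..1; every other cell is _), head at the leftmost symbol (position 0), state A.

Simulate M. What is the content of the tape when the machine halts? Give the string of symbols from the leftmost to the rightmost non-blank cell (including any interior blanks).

A | ___[x]x   read x → write y, move -1, go to C
C | __[_]yx   read _ → write y, move 0, go to B
B | __[y]yx   read y → write z, move +1, go to C
C | __z[y]x   read y → write _, move 0, go to C
C | __z[_]x   read _ → write y, move 0, go to B
B | __z[y]x   read y → write z, move +1, go to C
C | __zz[x]   read x → write x, move -1, go to D
D | __z[z]x   read z → write z, move 0, go to A
A | __z[z]x   read z → write y, move -1, go to D
D | __[z]yx   read z → write z, move 0, go to A
A | __[z]yx   read z → write y, move -1, go to D
D | _[_]yyx   read _ → write z, move 0, go to C
C | _[z]yyx   read z → write x, move +1, go to B
B | _x[y]yx   read y → write z, move +1, go to C
C | _xz[y]x   read y → write _, move 0, go to C
C | _xz[_]x   read _ → write y, move 0, go to B
B | _xz[y]x   read y → write z, move +1, go to C
C | _xzz[x]   read x → write x, move -1, go to D
D | _xz[z]x   read z → write z, move 0, go to A
A | _xz[z]x   read z → write y, move -1, go to D
D | _x[z]yx   read z → write z, move 0, go to A
A | _x[z]yx   read z → write y, move -1, go to D
D | _[x]yyx   read x → write z, move -1, go to C
C | [_]zyyx   read _ → write y, move 0, go to B
B | [y]zyyx   read y → write z, move +1, go to C
C | z[z]yyx   read z → write x, move +1, go to B
B | zx[y]yx   read y → write z, move +1, go to C
C | zxz[y]x   read y → write _, move 0, go to C
C | zxz[_]x   read _ → write y, move 0, go to B
B | zxz[y]x   read y → write z, move +1, go to C
C | zxzz[x]   read x → write x, move -1, go to D
D | zxz[z]x   read z → write z, move 0, go to A
A | zxz[z]x   read z → write y, move -1, go to D
D | zx[z]yx   read z → write z, move 0, go to A
A | zx[z]yx   read z → write y, move -1, go to D
D | z[x]yyx   read x → write z, move -1, go to C
C | [z]zyyx   read z → write x, move +1, go to B
B | x[z]yyx
The non-blank tape span at halt is xzyyx.

xzyyx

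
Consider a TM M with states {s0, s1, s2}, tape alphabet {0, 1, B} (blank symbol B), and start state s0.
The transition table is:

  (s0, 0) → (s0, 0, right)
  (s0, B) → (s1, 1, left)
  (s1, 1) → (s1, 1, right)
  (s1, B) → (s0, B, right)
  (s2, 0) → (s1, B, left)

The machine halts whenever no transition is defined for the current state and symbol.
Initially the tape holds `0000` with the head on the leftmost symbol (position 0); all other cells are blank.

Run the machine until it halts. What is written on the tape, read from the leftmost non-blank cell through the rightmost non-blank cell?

state=s0 head=0 tape=[0]000B   (s0,0)→(s0,0,right)
state=s0 head=1 tape=0[0]00B   (s0,0)→(s0,0,right)
state=s0 head=2 tape=00[0]0B   (s0,0)→(s0,0,right)
state=s0 head=3 tape=000[0]B   (s0,0)→(s0,0,right)
state=s0 head=4 tape=0000[B]   (s0,B)→(s1,1,left)
state=s1 head=3 tape=000[0]1
The non-blank tape span at halt is 00001.

00001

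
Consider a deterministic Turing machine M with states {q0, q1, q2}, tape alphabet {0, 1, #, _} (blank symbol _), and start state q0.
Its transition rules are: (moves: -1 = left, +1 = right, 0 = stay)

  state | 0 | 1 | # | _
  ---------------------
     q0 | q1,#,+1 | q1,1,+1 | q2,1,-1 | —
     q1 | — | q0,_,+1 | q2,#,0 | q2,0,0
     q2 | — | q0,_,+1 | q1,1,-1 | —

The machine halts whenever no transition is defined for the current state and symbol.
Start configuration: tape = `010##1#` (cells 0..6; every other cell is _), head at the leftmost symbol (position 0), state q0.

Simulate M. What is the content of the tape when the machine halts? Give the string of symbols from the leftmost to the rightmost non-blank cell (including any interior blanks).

#011#1#

q0 | [0]10##1#   read 0 → write #, move +1, go to q1
q1 | #[1]0##1#   read 1 → write _, move +1, go to q0
q0 | #_[0]##1#   read 0 → write #, move +1, go to q1
q1 | #_#[#]#1#   read # → write #, move 0, go to q2
q2 | #_#[#]#1#   read # → write 1, move -1, go to q1
q1 | #_[#]1#1#   read # → write #, move 0, go to q2
q2 | #_[#]1#1#   read # → write 1, move -1, go to q1
q1 | #[_]11#1#   read _ → write 0, move 0, go to q2
q2 | #[0]11#1#
The non-blank tape span at halt is #011#1#.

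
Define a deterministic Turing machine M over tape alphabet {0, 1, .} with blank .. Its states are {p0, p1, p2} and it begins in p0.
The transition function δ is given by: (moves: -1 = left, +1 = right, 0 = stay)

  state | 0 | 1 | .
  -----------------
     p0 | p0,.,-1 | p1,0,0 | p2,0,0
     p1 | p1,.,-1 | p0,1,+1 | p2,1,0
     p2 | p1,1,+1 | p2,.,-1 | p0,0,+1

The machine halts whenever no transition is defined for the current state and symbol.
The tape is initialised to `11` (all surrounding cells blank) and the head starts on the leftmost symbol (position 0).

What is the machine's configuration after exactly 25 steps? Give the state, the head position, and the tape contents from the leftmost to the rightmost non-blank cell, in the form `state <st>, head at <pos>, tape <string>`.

state p0, head at -3, tape 0....1

state=p0 head=0 tape=....[1]1   (p0,1)→(p1,0,0)
state=p1 head=0 tape=....[0]1   (p1,0)→(p1,.,-1)
state=p1 head=-1 tape=...[.].1   (p1,.)→(p2,1,0)
state=p2 head=-1 tape=...[1].1   (p2,1)→(p2,.,-1)
state=p2 head=-2 tape=..[.]..1   (p2,.)→(p0,0,+1)
state=p0 head=-1 tape=..0[.].1   (p0,.)→(p2,0,0)
state=p2 head=-1 tape=..0[0].1   (p2,0)→(p1,1,+1)
state=p1 head=0 tape=..01[.]1   (p1,.)→(p2,1,0)
state=p2 head=0 tape=..01[1]1   (p2,1)→(p2,.,-1)
state=p2 head=-1 tape=..0[1].1   (p2,1)→(p2,.,-1)
state=p2 head=-2 tape=..[0]..1   (p2,0)→(p1,1,+1)
state=p1 head=-1 tape=..1[.].1   (p1,.)→(p2,1,0)
state=p2 head=-1 tape=..1[1].1   (p2,1)→(p2,.,-1)
state=p2 head=-2 tape=..[1]..1   (p2,1)→(p2,.,-1)
state=p2 head=-3 tape=.[.]...1   (p2,.)→(p0,0,+1)
state=p0 head=-2 tape=.0[.]..1   (p0,.)→(p2,0,0)
state=p2 head=-2 tape=.0[0]..1   (p2,0)→(p1,1,+1)
state=p1 head=-1 tape=.01[.].1   (p1,.)→(p2,1,0)
state=p2 head=-1 tape=.01[1].1   (p2,1)→(p2,.,-1)
state=p2 head=-2 tape=.0[1]..1   (p2,1)→(p2,.,-1)
state=p2 head=-3 tape=.[0]...1   (p2,0)→(p1,1,+1)
state=p1 head=-2 tape=.1[.]..1   (p1,.)→(p2,1,0)
state=p2 head=-2 tape=.1[1]..1   (p2,1)→(p2,.,-1)
state=p2 head=-3 tape=.[1]...1   (p2,1)→(p2,.,-1)
state=p2 head=-4 tape=[.]....1   (p2,.)→(p0,0,+1)
state=p0 head=-3 tape=0[.]...1
After 25 steps: state p0, head at -3, tape 0....1.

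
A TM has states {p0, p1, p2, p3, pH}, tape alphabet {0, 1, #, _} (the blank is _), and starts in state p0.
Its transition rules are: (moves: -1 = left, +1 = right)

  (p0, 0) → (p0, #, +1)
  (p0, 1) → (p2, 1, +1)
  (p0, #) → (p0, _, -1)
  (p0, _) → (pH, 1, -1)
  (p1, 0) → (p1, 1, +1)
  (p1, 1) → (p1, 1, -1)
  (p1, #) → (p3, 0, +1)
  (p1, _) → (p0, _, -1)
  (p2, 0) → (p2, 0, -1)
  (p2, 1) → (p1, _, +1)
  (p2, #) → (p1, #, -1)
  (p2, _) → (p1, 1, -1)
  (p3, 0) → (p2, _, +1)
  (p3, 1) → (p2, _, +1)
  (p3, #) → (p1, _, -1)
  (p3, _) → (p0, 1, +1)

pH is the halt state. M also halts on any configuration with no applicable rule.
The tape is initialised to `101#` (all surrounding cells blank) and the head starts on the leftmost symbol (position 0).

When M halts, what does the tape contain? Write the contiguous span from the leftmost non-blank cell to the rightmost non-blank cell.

1_11#

p0 | __[1]01#   read 1 → write 1, move +1, go to p2
p2 | __1[0]1#   read 0 → write 0, move -1, go to p2
p2 | __[1]01#   read 1 → write _, move +1, go to p1
p1 | ___[0]1#   read 0 → write 1, move +1, go to p1
p1 | ___1[1]#   read 1 → write 1, move -1, go to p1
p1 | ___[1]1#   read 1 → write 1, move -1, go to p1
p1 | __[_]11#   read _ → write _, move -1, go to p0
p0 | _[_]_11#   read _ → write 1, move -1, go to pH
pH | [_]1_11#
The non-blank tape span at halt is 1_11#.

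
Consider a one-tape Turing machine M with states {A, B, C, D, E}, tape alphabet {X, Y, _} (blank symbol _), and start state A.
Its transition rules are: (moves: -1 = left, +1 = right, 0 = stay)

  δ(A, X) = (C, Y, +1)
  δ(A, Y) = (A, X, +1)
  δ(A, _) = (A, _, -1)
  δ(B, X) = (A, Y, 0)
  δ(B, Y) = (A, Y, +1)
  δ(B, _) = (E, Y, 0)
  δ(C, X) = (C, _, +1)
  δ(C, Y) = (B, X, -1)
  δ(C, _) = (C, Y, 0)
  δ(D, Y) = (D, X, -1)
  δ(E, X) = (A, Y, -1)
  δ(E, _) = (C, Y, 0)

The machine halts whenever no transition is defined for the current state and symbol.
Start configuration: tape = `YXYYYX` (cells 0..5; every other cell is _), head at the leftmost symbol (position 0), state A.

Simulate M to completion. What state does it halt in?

A | [Y]XYYYX_   read Y → write X, move +1, go to A
A | X[X]YYYX_   read X → write Y, move +1, go to C
C | XY[Y]YYX_   read Y → write X, move -1, go to B
B | X[Y]XYYX_   read Y → write Y, move +1, go to A
A | XY[X]YYX_   read X → write Y, move +1, go to C
C | XYY[Y]YX_   read Y → write X, move -1, go to B
B | XY[Y]XYX_   read Y → write Y, move +1, go to A
A | XYY[X]YX_   read X → write Y, move +1, go to C
C | XYYY[Y]X_   read Y → write X, move -1, go to B
B | XYY[Y]XX_   read Y → write Y, move +1, go to A
A | XYYY[X]X_   read X → write Y, move +1, go to C
C | XYYYY[X]_   read X → write _, move +1, go to C
C | XYYYY_[_]   read _ → write Y, move 0, go to C
C | XYYYY_[Y]   read Y → write X, move -1, go to B
B | XYYYY[_]X   read _ → write Y, move 0, go to E
E | XYYYY[Y]X
No transition is defined for (E, Y); M halts in state E.

E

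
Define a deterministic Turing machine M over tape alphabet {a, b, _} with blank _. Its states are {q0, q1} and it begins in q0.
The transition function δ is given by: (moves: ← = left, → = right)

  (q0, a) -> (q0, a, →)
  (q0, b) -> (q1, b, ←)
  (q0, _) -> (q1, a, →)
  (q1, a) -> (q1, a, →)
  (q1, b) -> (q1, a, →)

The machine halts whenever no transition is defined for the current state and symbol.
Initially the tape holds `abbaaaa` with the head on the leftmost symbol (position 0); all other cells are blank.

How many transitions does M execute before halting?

state=q0 head=0 tape=[a]bbaaaa_   (q0,a)→(q0,a,→)
state=q0 head=1 tape=a[b]baaaa_   (q0,b)→(q1,b,←)
state=q1 head=0 tape=[a]bbaaaa_   (q1,a)→(q1,a,→)
state=q1 head=1 tape=a[b]baaaa_   (q1,b)→(q1,a,→)
state=q1 head=2 tape=aa[b]aaaa_   (q1,b)→(q1,a,→)
state=q1 head=3 tape=aaa[a]aaa_   (q1,a)→(q1,a,→)
state=q1 head=4 tape=aaaa[a]aa_   (q1,a)→(q1,a,→)
state=q1 head=5 tape=aaaaa[a]a_   (q1,a)→(q1,a,→)
state=q1 head=6 tape=aaaaaa[a]_   (q1,a)→(q1,a,→)
state=q1 head=7 tape=aaaaaaa[_]
M halts after 9 transitions.

9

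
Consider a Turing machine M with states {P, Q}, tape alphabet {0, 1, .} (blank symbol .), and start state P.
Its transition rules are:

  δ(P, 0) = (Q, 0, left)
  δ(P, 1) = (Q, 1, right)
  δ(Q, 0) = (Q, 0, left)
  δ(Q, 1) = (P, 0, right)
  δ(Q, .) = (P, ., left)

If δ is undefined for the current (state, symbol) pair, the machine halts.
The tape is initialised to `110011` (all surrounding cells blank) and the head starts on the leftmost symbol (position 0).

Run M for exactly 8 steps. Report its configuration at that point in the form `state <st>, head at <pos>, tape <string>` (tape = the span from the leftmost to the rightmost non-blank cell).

state P, head at -2, tape 000011

state=P head=0 tape=..[1]10011   (P,1)→(Q,1,right)
state=Q head=1 tape=..1[1]0011   (Q,1)→(P,0,right)
state=P head=2 tape=..10[0]011   (P,0)→(Q,0,left)
state=Q head=1 tape=..1[0]0011   (Q,0)→(Q,0,left)
state=Q head=0 tape=..[1]00011   (Q,1)→(P,0,right)
state=P head=1 tape=..0[0]0011   (P,0)→(Q,0,left)
state=Q head=0 tape=..[0]00011   (Q,0)→(Q,0,left)
state=Q head=-1 tape=.[.]000011   (Q,.)→(P,.,left)
state=P head=-2 tape=[.].000011
After 8 steps: state P, head at -2, tape 000011.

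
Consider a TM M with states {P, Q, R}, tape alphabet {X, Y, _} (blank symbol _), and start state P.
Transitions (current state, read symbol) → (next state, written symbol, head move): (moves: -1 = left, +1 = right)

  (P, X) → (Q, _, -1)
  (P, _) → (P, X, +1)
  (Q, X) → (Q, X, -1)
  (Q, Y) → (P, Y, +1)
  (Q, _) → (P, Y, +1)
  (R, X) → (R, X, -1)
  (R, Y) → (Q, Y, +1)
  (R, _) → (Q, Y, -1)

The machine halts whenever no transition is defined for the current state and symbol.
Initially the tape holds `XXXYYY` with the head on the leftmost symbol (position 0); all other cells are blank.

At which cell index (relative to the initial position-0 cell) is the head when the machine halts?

3

P | _[X]XXYYY   read X → write _, move -1, go to Q
Q | [_]_XXYYY   read _ → write Y, move +1, go to P
P | Y[_]XXYYY   read _ → write X, move +1, go to P
P | YX[X]XYYY   read X → write _, move -1, go to Q
Q | Y[X]_XYYY   read X → write X, move -1, go to Q
Q | [Y]X_XYYY   read Y → write Y, move +1, go to P
P | Y[X]_XYYY   read X → write _, move -1, go to Q
Q | [Y]__XYYY   read Y → write Y, move +1, go to P
P | Y[_]_XYYY   read _ → write X, move +1, go to P
P | YX[_]XYYY   read _ → write X, move +1, go to P
P | YXX[X]YYY   read X → write _, move -1, go to Q
Q | YX[X]_YYY   read X → write X, move -1, go to Q
Q | Y[X]X_YYY   read X → write X, move -1, go to Q
Q | [Y]XX_YYY   read Y → write Y, move +1, go to P
P | Y[X]X_YYY   read X → write _, move -1, go to Q
Q | [Y]_X_YYY   read Y → write Y, move +1, go to P
P | Y[_]X_YYY   read _ → write X, move +1, go to P
P | YX[X]_YYY   read X → write _, move -1, go to Q
Q | Y[X]__YYY   read X → write X, move -1, go to Q
Q | [Y]X__YYY   read Y → write Y, move +1, go to P
P | Y[X]__YYY   read X → write _, move -1, go to Q
Q | [Y]___YYY   read Y → write Y, move +1, go to P
P | Y[_]__YYY   read _ → write X, move +1, go to P
P | YX[_]_YYY   read _ → write X, move +1, go to P
P | YXX[_]YYY   read _ → write X, move +1, go to P
P | YXXX[Y]YY
At halt the head is at cell 3.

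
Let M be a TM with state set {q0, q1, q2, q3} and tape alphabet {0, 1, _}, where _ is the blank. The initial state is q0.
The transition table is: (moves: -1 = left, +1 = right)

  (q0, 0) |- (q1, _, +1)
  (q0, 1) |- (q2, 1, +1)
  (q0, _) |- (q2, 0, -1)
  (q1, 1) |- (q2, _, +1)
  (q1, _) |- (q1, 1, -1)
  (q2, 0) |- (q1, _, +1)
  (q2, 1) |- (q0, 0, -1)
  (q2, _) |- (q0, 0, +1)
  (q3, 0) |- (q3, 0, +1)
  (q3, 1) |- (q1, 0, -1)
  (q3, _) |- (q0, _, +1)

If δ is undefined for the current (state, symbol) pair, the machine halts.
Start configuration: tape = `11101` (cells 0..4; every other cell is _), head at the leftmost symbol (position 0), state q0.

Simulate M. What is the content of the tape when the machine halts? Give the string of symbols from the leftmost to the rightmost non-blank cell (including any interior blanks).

1_____0

q0 | [1]1101__   read 1 → write 1, move +1, go to q2
q2 | 1[1]101__   read 1 → write 0, move -1, go to q0
q0 | [1]0101__   read 1 → write 1, move +1, go to q2
q2 | 1[0]101__   read 0 → write _, move +1, go to q1
q1 | 1_[1]01__   read 1 → write _, move +1, go to q2
q2 | 1__[0]1__   read 0 → write _, move +1, go to q1
q1 | 1___[1]__   read 1 → write _, move +1, go to q2
q2 | 1____[_]_   read _ → write 0, move +1, go to q0
q0 | 1____0[_]   read _ → write 0, move -1, go to q2
q2 | 1____[0]0   read 0 → write _, move +1, go to q1
q1 | 1_____[0]
The non-blank tape span at halt is 1_____0.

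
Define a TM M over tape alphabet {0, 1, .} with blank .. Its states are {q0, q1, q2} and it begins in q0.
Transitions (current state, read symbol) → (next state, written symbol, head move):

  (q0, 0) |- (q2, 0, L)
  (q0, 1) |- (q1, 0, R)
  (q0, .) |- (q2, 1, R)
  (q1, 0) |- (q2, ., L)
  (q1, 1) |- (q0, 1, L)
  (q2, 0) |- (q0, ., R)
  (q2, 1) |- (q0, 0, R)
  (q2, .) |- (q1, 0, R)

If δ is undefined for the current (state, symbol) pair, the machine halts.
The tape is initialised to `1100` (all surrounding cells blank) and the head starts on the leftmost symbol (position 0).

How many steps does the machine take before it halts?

q0 | .[1]100...   read 1 → write 0, move R, go to q1
q1 | .0[1]00...   read 1 → write 1, move L, go to q0
q0 | .[0]100...   read 0 → write 0, move L, go to q2
q2 | [.]0100...   read . → write 0, move R, go to q1
q1 | 0[0]100...   read 0 → write ., move L, go to q2
q2 | [0].100...   read 0 → write ., move R, go to q0
q0 | .[.]100...   read . → write 1, move R, go to q2
q2 | .1[1]00...   read 1 → write 0, move R, go to q0
q0 | .10[0]0...   read 0 → write 0, move L, go to q2
q2 | .1[0]00...   read 0 → write ., move R, go to q0
q0 | .1.[0]0...   read 0 → write 0, move L, go to q2
q2 | .1[.]00...   read . → write 0, move R, go to q1
q1 | .10[0]0...   read 0 → write ., move L, go to q2
q2 | .1[0].0...   read 0 → write ., move R, go to q0
q0 | .1.[.]0...   read . → write 1, move R, go to q2
q2 | .1.1[0]...   read 0 → write ., move R, go to q0
q0 | .1.1.[.]..   read . → write 1, move R, go to q2
q2 | .1.1.1[.].   read . → write 0, move R, go to q1
q1 | .1.1.10[.]
M halts after 18 transitions.

18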